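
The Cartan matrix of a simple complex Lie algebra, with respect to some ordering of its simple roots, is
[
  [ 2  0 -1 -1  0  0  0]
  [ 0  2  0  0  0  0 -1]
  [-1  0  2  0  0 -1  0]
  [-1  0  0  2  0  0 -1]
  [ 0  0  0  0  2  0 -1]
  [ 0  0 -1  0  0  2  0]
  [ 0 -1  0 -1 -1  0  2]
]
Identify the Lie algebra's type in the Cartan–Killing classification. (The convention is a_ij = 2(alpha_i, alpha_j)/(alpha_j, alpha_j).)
The matrix has rank 7 with 2's on the diagonal. Reading the off-diagonal entries as Dynkin edges (a single edge where a_ij = a_ji = -1; a double or triple edge where a_ij * a_ji = 2 or 3), the diagram is a chain of 5 nodes with a fork of two nodes at one end (D_7). One simple-root ordering that puts it in standard form is (alpha_6, alpha_3, alpha_1, alpha_4, alpha_7, alpha_2, alpha_5). So the algebra is type D_7, i.e. so(14).

D_7 (so(14))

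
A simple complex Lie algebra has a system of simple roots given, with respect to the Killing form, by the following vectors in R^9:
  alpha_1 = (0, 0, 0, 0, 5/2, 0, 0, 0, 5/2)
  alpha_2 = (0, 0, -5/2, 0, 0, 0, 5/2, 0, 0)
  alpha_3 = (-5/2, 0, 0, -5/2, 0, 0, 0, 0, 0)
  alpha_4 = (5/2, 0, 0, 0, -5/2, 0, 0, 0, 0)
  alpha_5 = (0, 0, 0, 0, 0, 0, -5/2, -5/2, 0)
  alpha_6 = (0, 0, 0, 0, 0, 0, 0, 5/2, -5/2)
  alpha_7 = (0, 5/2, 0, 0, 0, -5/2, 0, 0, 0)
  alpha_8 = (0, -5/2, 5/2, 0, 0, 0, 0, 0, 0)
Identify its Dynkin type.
A8

Compute the Cartan integers a_ij = 2(alpha_i, alpha_j)/(alpha_j, alpha_j); the resulting 8x8 Cartan matrix is
[[2, 0, 0, -1, 0, -1, 0, 0], [0, 2, 0, 0, -1, 0, 0, -1], [0, 0, 2, -1, 0, 0, 0, 0], [-1, 0, -1, 2, 0, 0, 0, 0], [0, -1, 0, 0, 2, -1, 0, 0], [-1, 0, 0, 0, -1, 2, 0, 0], [0, 0, 0, 0, 0, 0, 2, -1], [0, -1, 0, 0, 0, 0, -1, 2]].
All simple roots have the same length, so the diagram is simply laced. The associated Dynkin diagram is a chain of 8 nodes with single edges (A_8), so the type is A_8 (the algebra sl(9)).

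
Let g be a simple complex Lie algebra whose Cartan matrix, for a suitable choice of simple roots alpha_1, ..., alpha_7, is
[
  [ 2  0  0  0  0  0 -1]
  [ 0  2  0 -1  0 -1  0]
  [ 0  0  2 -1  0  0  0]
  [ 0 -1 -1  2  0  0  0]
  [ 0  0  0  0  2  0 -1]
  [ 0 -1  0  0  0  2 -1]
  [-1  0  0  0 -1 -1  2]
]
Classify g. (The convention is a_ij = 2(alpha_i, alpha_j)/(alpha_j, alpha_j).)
The matrix has rank 7 with 2's on the diagonal. Reading the off-diagonal entries as Dynkin edges (a single edge where a_ij = a_ji = -1; a double or triple edge where a_ij * a_ji = 2 or 3), the diagram is a chain of 5 nodes with a fork of two nodes at one end (D_7). One simple-root ordering that puts it in standard form is (alpha_3, alpha_4, alpha_2, alpha_6, alpha_7, alpha_5, alpha_1). So the algebra is type D_7, i.e. so(14).

D_7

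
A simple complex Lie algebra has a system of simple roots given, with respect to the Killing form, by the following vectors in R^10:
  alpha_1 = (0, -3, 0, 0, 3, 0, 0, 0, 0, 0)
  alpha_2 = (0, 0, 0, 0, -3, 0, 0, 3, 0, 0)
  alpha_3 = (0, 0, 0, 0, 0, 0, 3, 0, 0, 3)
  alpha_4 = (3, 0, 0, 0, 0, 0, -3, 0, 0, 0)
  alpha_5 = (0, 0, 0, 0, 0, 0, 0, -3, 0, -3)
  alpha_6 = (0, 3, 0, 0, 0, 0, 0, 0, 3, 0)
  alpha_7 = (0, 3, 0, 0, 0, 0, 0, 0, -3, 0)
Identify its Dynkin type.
Compute the Cartan integers a_ij = 2(alpha_i, alpha_j)/(alpha_j, alpha_j); the resulting 7x7 Cartan matrix is
[[2, -1, 0, 0, 0, -1, -1], [-1, 2, 0, 0, -1, 0, 0], [0, 0, 2, -1, -1, 0, 0], [0, 0, -1, 2, 0, 0, 0], [0, -1, -1, 0, 2, 0, 0], [-1, 0, 0, 0, 0, 2, 0], [-1, 0, 0, 0, 0, 0, 2]].
All simple roots have the same length, so the diagram is simply laced. The associated Dynkin diagram is a chain of 5 nodes with a fork of two nodes at one end (D_7), so the type is D_7 (the algebra so(14)).

D_7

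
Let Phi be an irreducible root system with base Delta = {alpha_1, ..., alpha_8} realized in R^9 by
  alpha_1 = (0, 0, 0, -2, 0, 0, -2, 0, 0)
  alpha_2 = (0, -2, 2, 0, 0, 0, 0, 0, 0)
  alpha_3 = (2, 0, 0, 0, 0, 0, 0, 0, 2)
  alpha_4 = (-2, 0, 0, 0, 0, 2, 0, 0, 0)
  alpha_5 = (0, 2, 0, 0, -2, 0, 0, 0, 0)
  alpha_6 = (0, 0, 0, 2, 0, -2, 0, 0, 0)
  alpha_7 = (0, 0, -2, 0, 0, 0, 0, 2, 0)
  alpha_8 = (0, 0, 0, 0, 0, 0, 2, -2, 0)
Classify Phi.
Compute the Cartan integers a_ij = 2(alpha_i, alpha_j)/(alpha_j, alpha_j); the resulting 8x8 Cartan matrix is
[[2, 0, 0, 0, 0, -1, 0, -1], [0, 2, 0, 0, -1, 0, -1, 0], [0, 0, 2, -1, 0, 0, 0, 0], [0, 0, -1, 2, 0, -1, 0, 0], [0, -1, 0, 0, 2, 0, 0, 0], [-1, 0, 0, -1, 0, 2, 0, 0], [0, -1, 0, 0, 0, 0, 2, -1], [-1, 0, 0, 0, 0, 0, -1, 2]].
All simple roots have the same length, so the diagram is simply laced. The associated Dynkin diagram is a chain of 8 nodes with single edges (A_8), so the type is A_8 (the algebra sl(9)).

A_8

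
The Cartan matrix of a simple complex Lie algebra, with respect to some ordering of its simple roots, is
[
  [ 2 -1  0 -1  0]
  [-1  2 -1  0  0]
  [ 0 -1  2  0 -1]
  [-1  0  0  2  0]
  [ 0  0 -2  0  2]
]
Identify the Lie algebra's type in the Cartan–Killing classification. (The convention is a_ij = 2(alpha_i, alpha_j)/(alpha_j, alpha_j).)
C_5 (sp(10))

The matrix has rank 5 with 2's on the diagonal. Reading the off-diagonal entries as Dynkin edges (a single edge where a_ij = a_ji = -1; a double or triple edge where a_ij * a_ji = 2 or 3), the diagram is a chain of 5 nodes with a double edge at one end; the terminal node there is the unique long simple root (C_5). One simple-root ordering that puts it in standard form is (alpha_4, alpha_1, alpha_2, alpha_3, alpha_5). So the algebra is type C_5, i.e. sp(10).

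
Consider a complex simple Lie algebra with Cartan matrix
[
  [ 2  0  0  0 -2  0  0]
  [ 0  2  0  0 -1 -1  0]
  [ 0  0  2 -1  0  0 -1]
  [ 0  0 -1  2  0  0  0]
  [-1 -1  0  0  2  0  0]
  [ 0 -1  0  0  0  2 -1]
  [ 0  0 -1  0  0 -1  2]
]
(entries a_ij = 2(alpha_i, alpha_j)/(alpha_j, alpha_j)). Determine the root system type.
The matrix has rank 7 with 2's on the diagonal. Reading the off-diagonal entries as Dynkin edges (a single edge where a_ij = a_ji = -1; a double or triple edge where a_ij * a_ji = 2 or 3), the diagram is a chain of 7 nodes with a double edge at one end; the terminal node there is the unique long simple root (C_7). One simple-root ordering that puts it in standard form is (alpha_4, alpha_3, alpha_7, alpha_6, alpha_2, alpha_5, alpha_1). So the algebra is type C_7, i.e. sp(14).

C_7 (sp(14))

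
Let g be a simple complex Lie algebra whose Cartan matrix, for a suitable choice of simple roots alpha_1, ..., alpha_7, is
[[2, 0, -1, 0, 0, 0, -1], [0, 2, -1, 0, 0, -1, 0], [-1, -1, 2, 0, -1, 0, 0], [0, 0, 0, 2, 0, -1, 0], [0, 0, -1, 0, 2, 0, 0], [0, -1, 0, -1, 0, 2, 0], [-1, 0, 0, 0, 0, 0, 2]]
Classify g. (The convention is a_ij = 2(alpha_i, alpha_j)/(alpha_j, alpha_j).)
The matrix has rank 7 with 2's on the diagonal. Reading the off-diagonal entries as Dynkin edges (a single edge where a_ij = a_ji = -1; a double or triple edge where a_ij * a_ji = 2 or 3), the diagram is a chain of 6 nodes with one extra node attached to the third node from one end (E_7). One simple-root ordering that puts it in standard form is (alpha_7, alpha_5, alpha_1, alpha_3, alpha_2, alpha_6, alpha_4). So the algebra is type E_7.

E_7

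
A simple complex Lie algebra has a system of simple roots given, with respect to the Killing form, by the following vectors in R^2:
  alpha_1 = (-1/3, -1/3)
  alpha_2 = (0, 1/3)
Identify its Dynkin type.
B2

Compute the Cartan integers a_ij = 2(alpha_i, alpha_j)/(alpha_j, alpha_j); the resulting 2x2 Cartan matrix is
[[2, -2], [-1, 2]].
The roots have two lengths (squared-length ratio 2:1); the short ones are alpha_{2}. The associated Dynkin diagram is a chain of 2 nodes with a double edge at one end; the terminal node there is the unique short simple root (B_2), so the type is B_2 (the algebra so(5)).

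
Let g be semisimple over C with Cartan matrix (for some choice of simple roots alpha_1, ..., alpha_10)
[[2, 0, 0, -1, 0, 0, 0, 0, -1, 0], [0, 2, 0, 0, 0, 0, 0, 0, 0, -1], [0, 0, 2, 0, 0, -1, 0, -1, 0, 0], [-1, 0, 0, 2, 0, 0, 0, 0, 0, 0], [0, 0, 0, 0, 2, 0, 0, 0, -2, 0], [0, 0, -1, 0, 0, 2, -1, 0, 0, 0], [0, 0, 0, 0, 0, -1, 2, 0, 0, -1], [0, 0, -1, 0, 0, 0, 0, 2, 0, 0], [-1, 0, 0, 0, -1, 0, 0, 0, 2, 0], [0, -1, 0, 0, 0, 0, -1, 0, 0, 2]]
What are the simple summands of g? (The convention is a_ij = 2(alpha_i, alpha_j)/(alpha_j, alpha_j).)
type A_6 ⊕ type C_4

The diagram associated to this matrix has two connected components: the simple roots {alpha_2, alpha_3, alpha_6, alpha_7, alpha_8, alpha_10} form a chain of 6 nodes with single edges (A_6), and {alpha_1, alpha_4, alpha_5, alpha_9} form a chain of 4 nodes with a double edge at one end; the terminal node there is the unique long simple root (C_4). A semisimple Lie algebra decomposes uniquely as the direct sum of simple ideals, one per connected component of its Dynkin diagram, so g ≅ A_6 ⊕ C_4 (dimension 48 + 36 = 84).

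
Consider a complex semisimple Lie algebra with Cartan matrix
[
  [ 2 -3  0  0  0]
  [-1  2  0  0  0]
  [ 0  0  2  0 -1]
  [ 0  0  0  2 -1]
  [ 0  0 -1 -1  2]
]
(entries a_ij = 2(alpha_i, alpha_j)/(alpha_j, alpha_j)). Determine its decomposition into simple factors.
The diagram associated to this matrix has two connected components: the simple roots {alpha_3, alpha_4, alpha_5} form a chain of 3 nodes with single edges (A_3), and {alpha_1, alpha_2} form two nodes joined by a triple edge (G_2). A semisimple Lie algebra decomposes uniquely as the direct sum of simple ideals, one per connected component of its Dynkin diagram, so g ≅ A_3 ⊕ G_2 (dimension 15 + 14 = 29).

type A_3 ⊕ type G_2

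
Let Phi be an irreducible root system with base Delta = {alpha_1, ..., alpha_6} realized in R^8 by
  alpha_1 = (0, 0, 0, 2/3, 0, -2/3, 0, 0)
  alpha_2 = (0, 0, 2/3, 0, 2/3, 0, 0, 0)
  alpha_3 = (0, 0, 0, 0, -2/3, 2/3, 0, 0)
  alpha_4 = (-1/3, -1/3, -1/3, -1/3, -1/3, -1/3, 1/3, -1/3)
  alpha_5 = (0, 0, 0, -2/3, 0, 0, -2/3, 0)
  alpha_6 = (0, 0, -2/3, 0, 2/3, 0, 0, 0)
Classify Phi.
Compute the Cartan integers a_ij = 2(alpha_i, alpha_j)/(alpha_j, alpha_j); the resulting 6x6 Cartan matrix is
[[2, 0, -1, 0, -1, 0], [0, 2, -1, -1, 0, 0], [-1, -1, 2, 0, 0, -1], [0, -1, 0, 2, 0, 0], [-1, 0, 0, 0, 2, 0], [0, 0, -1, 0, 0, 2]].
All simple roots have the same length, so the diagram is simply laced. The associated Dynkin diagram is a chain of 5 nodes with one extra node attached to the third node from one end (E_6), so the type is E_6.

type E_6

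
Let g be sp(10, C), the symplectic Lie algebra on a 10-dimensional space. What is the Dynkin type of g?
C_5 (sp(10))

This is sp(10), which has dimension 10(10+1)/2 = 55 and rank 10/2 = 5. In the classification of classical Lie algebras, the symplectic algebra sp(2n) has type C_n; here n = 5, so the Dynkin diagram is a chain of 5 nodes with a double edge at one end; the terminal node there is the unique long simple root (C_5). Hence the type is C_5.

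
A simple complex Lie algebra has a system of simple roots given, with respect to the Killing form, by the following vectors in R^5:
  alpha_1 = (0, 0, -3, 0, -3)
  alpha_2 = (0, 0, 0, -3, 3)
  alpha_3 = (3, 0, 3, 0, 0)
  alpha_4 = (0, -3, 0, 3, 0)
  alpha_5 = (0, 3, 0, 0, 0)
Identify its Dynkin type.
Compute the Cartan integers a_ij = 2(alpha_i, alpha_j)/(alpha_j, alpha_j); the resulting 5x5 Cartan matrix is
[[2, -1, -1, 0, 0], [-1, 2, 0, -1, 0], [-1, 0, 2, 0, 0], [0, -1, 0, 2, -2], [0, 0, 0, -1, 2]].
The roots have two lengths (squared-length ratio 2:1); the short ones are alpha_{5}. The associated Dynkin diagram is a chain of 5 nodes with a double edge at one end; the terminal node there is the unique short simple root (B_5), so the type is B_5 (the algebra so(11)).

B5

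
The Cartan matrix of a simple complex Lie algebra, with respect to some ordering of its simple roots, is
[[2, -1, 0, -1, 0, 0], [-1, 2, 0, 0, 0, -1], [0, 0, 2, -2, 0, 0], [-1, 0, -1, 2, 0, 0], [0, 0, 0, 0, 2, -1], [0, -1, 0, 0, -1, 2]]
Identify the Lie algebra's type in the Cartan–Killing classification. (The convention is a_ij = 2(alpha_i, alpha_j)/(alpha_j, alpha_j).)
C_6 (sp(12))

The matrix has rank 6 with 2's on the diagonal. Reading the off-diagonal entries as Dynkin edges (a single edge where a_ij = a_ji = -1; a double or triple edge where a_ij * a_ji = 2 or 3), the diagram is a chain of 6 nodes with a double edge at one end; the terminal node there is the unique long simple root (C_6). One simple-root ordering that puts it in standard form is (alpha_5, alpha_6, alpha_2, alpha_1, alpha_4, alpha_3). So the algebra is type C_6, i.e. sp(12).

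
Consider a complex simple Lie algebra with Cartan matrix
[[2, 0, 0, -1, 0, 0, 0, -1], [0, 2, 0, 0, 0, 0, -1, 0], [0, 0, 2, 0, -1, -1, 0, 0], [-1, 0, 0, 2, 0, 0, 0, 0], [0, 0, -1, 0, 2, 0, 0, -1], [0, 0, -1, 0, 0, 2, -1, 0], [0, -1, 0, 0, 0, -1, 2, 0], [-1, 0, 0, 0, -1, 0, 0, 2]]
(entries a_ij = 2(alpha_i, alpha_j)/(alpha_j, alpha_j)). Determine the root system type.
The matrix has rank 8 with 2's on the diagonal. Reading the off-diagonal entries as Dynkin edges (a single edge where a_ij = a_ji = -1; a double or triple edge where a_ij * a_ji = 2 or 3), the diagram is a chain of 8 nodes with single edges (A_8). One simple-root ordering that puts it in standard form is (alpha_2, alpha_7, alpha_6, alpha_3, alpha_5, alpha_8, alpha_1, alpha_4). So the algebra is type A_8, i.e. sl(9).

A_8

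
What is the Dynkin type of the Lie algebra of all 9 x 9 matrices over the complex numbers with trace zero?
This is sl(9), which has dimension 9^2 - 1 = 80 and rank 9 - 1 = 8 (a Cartan subalgebra is the diagonal traceless matrices). In the classification of classical Lie algebras, the special linear algebra sl(n+1) has type A_n; here n = 8, so the Dynkin diagram is a chain of 8 nodes with single edges (A_8). Hence the type is A_8.

A_8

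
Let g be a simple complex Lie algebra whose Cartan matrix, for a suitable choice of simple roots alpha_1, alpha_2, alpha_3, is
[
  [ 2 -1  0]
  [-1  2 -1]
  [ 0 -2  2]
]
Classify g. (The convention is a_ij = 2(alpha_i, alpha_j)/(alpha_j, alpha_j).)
C_3 (sp(6))

The matrix has rank 3 with 2's on the diagonal. Reading the off-diagonal entries as Dynkin edges (a single edge where a_ij = a_ji = -1; a double or triple edge where a_ij * a_ji = 2 or 3), the diagram is a chain of 3 nodes with a double edge at one end; the terminal node there is the unique long simple root (C_3). One simple-root ordering that puts it in standard form is (alpha_1, alpha_2, alpha_3). So the algebra is type C_3, i.e. sp(6).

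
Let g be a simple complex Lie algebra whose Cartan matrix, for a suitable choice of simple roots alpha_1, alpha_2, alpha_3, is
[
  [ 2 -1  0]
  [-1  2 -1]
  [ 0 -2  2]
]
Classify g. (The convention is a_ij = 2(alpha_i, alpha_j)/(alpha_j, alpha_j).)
The matrix has rank 3 with 2's on the diagonal. Reading the off-diagonal entries as Dynkin edges (a single edge where a_ij = a_ji = -1; a double or triple edge where a_ij * a_ji = 2 or 3), the diagram is a chain of 3 nodes with a double edge at one end; the terminal node there is the unique long simple root (C_3). One simple-root ordering that puts it in standard form is (alpha_1, alpha_2, alpha_3). So the algebra is type C_3, i.e. sp(6).

C_3 (sp(6))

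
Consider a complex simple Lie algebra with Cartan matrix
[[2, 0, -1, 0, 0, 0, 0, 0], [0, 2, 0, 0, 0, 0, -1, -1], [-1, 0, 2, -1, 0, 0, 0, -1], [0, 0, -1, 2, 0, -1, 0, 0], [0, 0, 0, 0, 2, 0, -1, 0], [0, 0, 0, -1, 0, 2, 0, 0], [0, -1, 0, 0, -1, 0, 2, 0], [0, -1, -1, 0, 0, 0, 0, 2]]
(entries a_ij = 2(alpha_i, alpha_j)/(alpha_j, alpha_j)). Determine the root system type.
E8

The matrix has rank 8 with 2's on the diagonal. Reading the off-diagonal entries as Dynkin edges (a single edge where a_ij = a_ji = -1; a double or triple edge where a_ij * a_ji = 2 or 3), the diagram is a chain of 7 nodes with one extra node attached to the third node from one end (E_8). One simple-root ordering that puts it in standard form is (alpha_6, alpha_1, alpha_4, alpha_3, alpha_8, alpha_2, alpha_7, alpha_5). So the algebra is type E_8.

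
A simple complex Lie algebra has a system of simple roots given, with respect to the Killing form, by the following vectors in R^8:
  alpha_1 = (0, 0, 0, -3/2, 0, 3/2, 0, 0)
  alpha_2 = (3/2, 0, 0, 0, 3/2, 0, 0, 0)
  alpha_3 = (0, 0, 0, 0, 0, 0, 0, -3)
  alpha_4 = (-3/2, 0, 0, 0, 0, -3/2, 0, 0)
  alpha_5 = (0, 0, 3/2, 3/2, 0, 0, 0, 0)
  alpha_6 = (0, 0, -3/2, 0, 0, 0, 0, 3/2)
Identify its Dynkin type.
C6

Compute the Cartan integers a_ij = 2(alpha_i, alpha_j)/(alpha_j, alpha_j); the resulting 6x6 Cartan matrix is
[[2, 0, 0, -1, -1, 0], [0, 2, 0, -1, 0, 0], [0, 0, 2, 0, 0, -2], [-1, -1, 0, 2, 0, 0], [-1, 0, 0, 0, 2, -1], [0, 0, -1, 0, -1, 2]].
The roots have two lengths (squared-length ratio 2:1); the short ones are alpha_{1,2,4,5,6}. The associated Dynkin diagram is a chain of 6 nodes with a double edge at one end; the terminal node there is the unique long simple root (C_6), so the type is C_6 (the algebra sp(12)).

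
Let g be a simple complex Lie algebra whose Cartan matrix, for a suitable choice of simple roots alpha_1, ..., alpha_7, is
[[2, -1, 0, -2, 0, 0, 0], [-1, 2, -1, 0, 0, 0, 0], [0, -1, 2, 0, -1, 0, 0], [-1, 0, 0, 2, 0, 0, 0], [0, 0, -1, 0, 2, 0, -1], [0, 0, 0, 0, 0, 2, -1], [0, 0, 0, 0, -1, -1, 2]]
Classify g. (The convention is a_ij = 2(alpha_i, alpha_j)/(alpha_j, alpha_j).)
The matrix has rank 7 with 2's on the diagonal. Reading the off-diagonal entries as Dynkin edges (a single edge where a_ij = a_ji = -1; a double or triple edge where a_ij * a_ji = 2 or 3), the diagram is a chain of 7 nodes with a double edge at one end; the terminal node there is the unique short simple root (B_7). One simple-root ordering that puts it in standard form is (alpha_6, alpha_7, alpha_5, alpha_3, alpha_2, alpha_1, alpha_4). So the algebra is type B_7, i.e. so(15).

B_7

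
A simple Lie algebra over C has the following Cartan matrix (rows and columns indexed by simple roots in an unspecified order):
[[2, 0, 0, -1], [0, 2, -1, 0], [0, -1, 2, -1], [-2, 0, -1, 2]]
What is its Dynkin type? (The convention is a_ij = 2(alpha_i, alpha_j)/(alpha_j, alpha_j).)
type B_4

The matrix has rank 4 with 2's on the diagonal. Reading the off-diagonal entries as Dynkin edges (a single edge where a_ij = a_ji = -1; a double or triple edge where a_ij * a_ji = 2 or 3), the diagram is a chain of 4 nodes with a double edge at one end; the terminal node there is the unique short simple root (B_4). One simple-root ordering that puts it in standard form is (alpha_2, alpha_3, alpha_4, alpha_1). So the algebra is type B_4, i.e. so(9).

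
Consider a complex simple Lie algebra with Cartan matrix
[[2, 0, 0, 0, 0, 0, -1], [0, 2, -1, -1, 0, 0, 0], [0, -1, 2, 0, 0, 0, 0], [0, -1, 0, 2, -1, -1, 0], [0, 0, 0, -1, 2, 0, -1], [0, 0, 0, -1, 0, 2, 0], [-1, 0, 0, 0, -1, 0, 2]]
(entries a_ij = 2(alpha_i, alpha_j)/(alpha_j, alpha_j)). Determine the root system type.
E_7

The matrix has rank 7 with 2's on the diagonal. Reading the off-diagonal entries as Dynkin edges (a single edge where a_ij = a_ji = -1; a double or triple edge where a_ij * a_ji = 2 or 3), the diagram is a chain of 6 nodes with one extra node attached to the third node from one end (E_7). One simple-root ordering that puts it in standard form is (alpha_3, alpha_6, alpha_2, alpha_4, alpha_5, alpha_7, alpha_1). So the algebra is type E_7.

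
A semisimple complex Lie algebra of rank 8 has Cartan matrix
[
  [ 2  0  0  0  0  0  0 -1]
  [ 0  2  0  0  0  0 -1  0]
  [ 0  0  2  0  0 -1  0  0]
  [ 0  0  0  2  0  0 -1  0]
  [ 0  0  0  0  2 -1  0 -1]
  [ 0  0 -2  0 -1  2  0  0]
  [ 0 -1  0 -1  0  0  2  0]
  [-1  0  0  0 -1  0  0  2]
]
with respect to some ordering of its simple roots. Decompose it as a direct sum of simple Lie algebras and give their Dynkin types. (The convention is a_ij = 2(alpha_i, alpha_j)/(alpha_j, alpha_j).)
A3 ⊕ B5

The diagram associated to this matrix has two connected components: the simple roots {alpha_2, alpha_4, alpha_7} form a chain of 3 nodes with single edges (A_3), and {alpha_1, alpha_3, alpha_5, alpha_6, alpha_8} form a chain of 5 nodes with a double edge at one end; the terminal node there is the unique short simple root (B_5). A semisimple Lie algebra decomposes uniquely as the direct sum of simple ideals, one per connected component of its Dynkin diagram, so g ≅ A_3 ⊕ B_5 (dimension 15 + 55 = 70).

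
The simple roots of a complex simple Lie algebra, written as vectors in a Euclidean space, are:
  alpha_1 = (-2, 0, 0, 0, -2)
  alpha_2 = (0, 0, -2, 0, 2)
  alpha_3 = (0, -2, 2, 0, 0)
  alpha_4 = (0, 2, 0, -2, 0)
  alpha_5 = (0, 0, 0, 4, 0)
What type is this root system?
C_5

Compute the Cartan integers a_ij = 2(alpha_i, alpha_j)/(alpha_j, alpha_j); the resulting 5x5 Cartan matrix is
[[2, -1, 0, 0, 0], [-1, 2, -1, 0, 0], [0, -1, 2, -1, 0], [0, 0, -1, 2, -1], [0, 0, 0, -2, 2]].
The roots have two lengths (squared-length ratio 2:1); the short ones are alpha_{1,2,3,4}. The associated Dynkin diagram is a chain of 5 nodes with a double edge at one end; the terminal node there is the unique long simple root (C_5), so the type is C_5 (the algebra sp(10)).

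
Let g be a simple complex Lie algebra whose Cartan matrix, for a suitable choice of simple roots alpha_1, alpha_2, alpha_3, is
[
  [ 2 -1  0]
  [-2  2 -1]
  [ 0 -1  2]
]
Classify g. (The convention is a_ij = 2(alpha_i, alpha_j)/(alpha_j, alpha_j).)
The matrix has rank 3 with 2's on the diagonal. Reading the off-diagonal entries as Dynkin edges (a single edge where a_ij = a_ji = -1; a double or triple edge where a_ij * a_ji = 2 or 3), the diagram is a chain of 3 nodes with a double edge at one end; the terminal node there is the unique short simple root (B_3). One simple-root ordering that puts it in standard form is (alpha_3, alpha_2, alpha_1). So the algebra is type B_3, i.e. so(7).

B_3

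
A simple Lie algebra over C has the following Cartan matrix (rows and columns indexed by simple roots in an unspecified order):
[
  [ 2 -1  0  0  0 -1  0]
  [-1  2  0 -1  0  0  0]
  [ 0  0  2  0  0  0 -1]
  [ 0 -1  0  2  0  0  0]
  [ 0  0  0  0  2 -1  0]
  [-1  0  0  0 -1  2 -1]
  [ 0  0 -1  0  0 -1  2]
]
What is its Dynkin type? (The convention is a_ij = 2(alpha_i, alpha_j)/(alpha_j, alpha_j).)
type E_7

The matrix has rank 7 with 2's on the diagonal. Reading the off-diagonal entries as Dynkin edges (a single edge where a_ij = a_ji = -1; a double or triple edge where a_ij * a_ji = 2 or 3), the diagram is a chain of 6 nodes with one extra node attached to the third node from one end (E_7). One simple-root ordering that puts it in standard form is (alpha_3, alpha_5, alpha_7, alpha_6, alpha_1, alpha_2, alpha_4). So the algebra is type E_7.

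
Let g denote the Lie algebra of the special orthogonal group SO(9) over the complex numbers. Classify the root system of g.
B_4 (so(9))

This is so(9) with 9 odd, which has dimension 9(9-1)/2 = 36 and rank (9-1)/2 = 4. In the classification of classical Lie algebras, the orthogonal algebra so(2n+1) in an odd number of variables has type B_n; here n = 4, so the Dynkin diagram is a chain of 4 nodes with a double edge at one end; the terminal node there is the unique short simple root (B_4). Hence the type is B_4.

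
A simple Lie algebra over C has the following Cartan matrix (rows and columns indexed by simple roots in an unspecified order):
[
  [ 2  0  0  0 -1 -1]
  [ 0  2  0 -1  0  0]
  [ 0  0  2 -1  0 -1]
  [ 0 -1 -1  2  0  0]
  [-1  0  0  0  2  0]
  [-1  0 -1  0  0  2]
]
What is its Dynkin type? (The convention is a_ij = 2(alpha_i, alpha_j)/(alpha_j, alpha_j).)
The matrix has rank 6 with 2's on the diagonal. Reading the off-diagonal entries as Dynkin edges (a single edge where a_ij = a_ji = -1; a double or triple edge where a_ij * a_ji = 2 or 3), the diagram is a chain of 6 nodes with single edges (A_6). One simple-root ordering that puts it in standard form is (alpha_2, alpha_4, alpha_3, alpha_6, alpha_1, alpha_5). So the algebra is type A_6, i.e. sl(7).

A_6 (sl(7))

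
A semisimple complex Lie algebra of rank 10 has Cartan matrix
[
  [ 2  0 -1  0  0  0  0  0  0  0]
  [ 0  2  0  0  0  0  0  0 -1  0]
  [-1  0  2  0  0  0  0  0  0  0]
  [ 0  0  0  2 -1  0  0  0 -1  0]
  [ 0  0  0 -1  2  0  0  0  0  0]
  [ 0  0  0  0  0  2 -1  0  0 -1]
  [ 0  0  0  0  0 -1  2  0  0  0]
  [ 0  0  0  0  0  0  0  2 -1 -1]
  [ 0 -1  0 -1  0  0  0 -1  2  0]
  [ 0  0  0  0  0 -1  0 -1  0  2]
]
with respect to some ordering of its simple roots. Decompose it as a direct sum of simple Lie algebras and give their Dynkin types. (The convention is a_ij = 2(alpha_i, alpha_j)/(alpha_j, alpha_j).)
The diagram associated to this matrix has two connected components: the simple roots {alpha_1, alpha_3} form a chain of 2 nodes with single edges (A_2), and {alpha_2, alpha_4, alpha_5, alpha_6, alpha_7, alpha_8, alpha_9, alpha_10} form a chain of 7 nodes with one extra node attached to the third node from one end (E_8). A semisimple Lie algebra decomposes uniquely as the direct sum of simple ideals, one per connected component of its Dynkin diagram, so g ≅ A_2 ⊕ E_8 (dimension 8 + 248 = 256).

A_2 (sl(3)) ⊕ E_8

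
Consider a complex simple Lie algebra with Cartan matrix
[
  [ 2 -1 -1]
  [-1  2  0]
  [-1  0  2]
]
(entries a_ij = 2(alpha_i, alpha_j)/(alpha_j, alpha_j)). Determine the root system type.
The matrix has rank 3 with 2's on the diagonal. Reading the off-diagonal entries as Dynkin edges (a single edge where a_ij = a_ji = -1; a double or triple edge where a_ij * a_ji = 2 or 3), the diagram is a chain of 3 nodes with single edges (A_3). One simple-root ordering that puts it in standard form is (alpha_2, alpha_1, alpha_3). So the algebra is type A_3, i.e. sl(4).

A_3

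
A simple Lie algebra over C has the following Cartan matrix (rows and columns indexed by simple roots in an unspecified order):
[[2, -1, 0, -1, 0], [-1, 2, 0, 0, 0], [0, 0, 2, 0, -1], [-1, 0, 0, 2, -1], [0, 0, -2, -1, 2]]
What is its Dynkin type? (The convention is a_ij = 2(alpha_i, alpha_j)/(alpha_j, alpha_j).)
B_5

The matrix has rank 5 with 2's on the diagonal. Reading the off-diagonal entries as Dynkin edges (a single edge where a_ij = a_ji = -1; a double or triple edge where a_ij * a_ji = 2 or 3), the diagram is a chain of 5 nodes with a double edge at one end; the terminal node there is the unique short simple root (B_5). One simple-root ordering that puts it in standard form is (alpha_2, alpha_1, alpha_4, alpha_5, alpha_3). So the algebra is type B_5, i.e. so(11).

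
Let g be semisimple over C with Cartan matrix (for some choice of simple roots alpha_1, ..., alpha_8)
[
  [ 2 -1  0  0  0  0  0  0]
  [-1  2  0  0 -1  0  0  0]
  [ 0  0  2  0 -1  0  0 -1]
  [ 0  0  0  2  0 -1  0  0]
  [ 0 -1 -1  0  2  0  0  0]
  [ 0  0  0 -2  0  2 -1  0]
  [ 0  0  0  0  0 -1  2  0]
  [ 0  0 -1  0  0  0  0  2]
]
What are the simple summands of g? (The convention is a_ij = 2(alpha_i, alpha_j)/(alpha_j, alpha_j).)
The diagram associated to this matrix has two connected components: the simple roots {alpha_1, alpha_2, alpha_3, alpha_5, alpha_8} form a chain of 5 nodes with single edges (A_5), and {alpha_4, alpha_6, alpha_7} form a chain of 3 nodes with a double edge at one end; the terminal node there is the unique short simple root (B_3). A semisimple Lie algebra decomposes uniquely as the direct sum of simple ideals, one per connected component of its Dynkin diagram, so g ≅ A_5 ⊕ B_3 (dimension 35 + 21 = 56).

A5 ⊕ B3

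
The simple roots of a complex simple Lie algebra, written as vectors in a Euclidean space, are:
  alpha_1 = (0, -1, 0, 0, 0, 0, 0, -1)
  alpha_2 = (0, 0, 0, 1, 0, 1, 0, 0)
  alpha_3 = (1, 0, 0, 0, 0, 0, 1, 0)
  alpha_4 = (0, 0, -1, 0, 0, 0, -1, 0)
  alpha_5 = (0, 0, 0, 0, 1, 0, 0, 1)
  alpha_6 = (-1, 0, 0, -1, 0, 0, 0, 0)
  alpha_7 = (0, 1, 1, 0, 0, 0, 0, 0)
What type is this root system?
A_7

Compute the Cartan integers a_ij = 2(alpha_i, alpha_j)/(alpha_j, alpha_j); the resulting 7x7 Cartan matrix is
[[2, 0, 0, 0, -1, 0, -1], [0, 2, 0, 0, 0, -1, 0], [0, 0, 2, -1, 0, -1, 0], [0, 0, -1, 2, 0, 0, -1], [-1, 0, 0, 0, 2, 0, 0], [0, -1, -1, 0, 0, 2, 0], [-1, 0, 0, -1, 0, 0, 2]].
All simple roots have the same length, so the diagram is simply laced. The associated Dynkin diagram is a chain of 7 nodes with single edges (A_7), so the type is A_7 (the algebra sl(8)).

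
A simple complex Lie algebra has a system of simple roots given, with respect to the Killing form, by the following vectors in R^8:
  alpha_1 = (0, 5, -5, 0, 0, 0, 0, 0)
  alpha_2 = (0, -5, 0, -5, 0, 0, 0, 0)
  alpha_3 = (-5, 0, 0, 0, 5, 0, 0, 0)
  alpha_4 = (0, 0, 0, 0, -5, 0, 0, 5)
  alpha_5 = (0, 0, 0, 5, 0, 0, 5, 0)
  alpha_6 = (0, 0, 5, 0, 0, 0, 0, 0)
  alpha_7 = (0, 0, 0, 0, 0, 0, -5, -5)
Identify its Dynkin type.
Compute the Cartan integers a_ij = 2(alpha_i, alpha_j)/(alpha_j, alpha_j); the resulting 7x7 Cartan matrix is
[[2, -1, 0, 0, 0, -2, 0], [-1, 2, 0, 0, -1, 0, 0], [0, 0, 2, -1, 0, 0, 0], [0, 0, -1, 2, 0, 0, -1], [0, -1, 0, 0, 2, 0, -1], [-1, 0, 0, 0, 0, 2, 0], [0, 0, 0, -1, -1, 0, 2]].
The roots have two lengths (squared-length ratio 2:1); the short ones are alpha_{6}. The associated Dynkin diagram is a chain of 7 nodes with a double edge at one end; the terminal node there is the unique short simple root (B_7), so the type is B_7 (the algebra so(15)).

B_7 (so(15))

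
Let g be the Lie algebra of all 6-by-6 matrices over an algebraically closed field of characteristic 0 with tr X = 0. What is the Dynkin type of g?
A_5

This is sl(6), which has dimension 6^2 - 1 = 35 and rank 6 - 1 = 5 (a Cartan subalgebra is the diagonal traceless matrices). In the classification of classical Lie algebras, the special linear algebra sl(n+1) has type A_n; here n = 5, so the Dynkin diagram is a chain of 5 nodes with single edges (A_5). Hence the type is A_5.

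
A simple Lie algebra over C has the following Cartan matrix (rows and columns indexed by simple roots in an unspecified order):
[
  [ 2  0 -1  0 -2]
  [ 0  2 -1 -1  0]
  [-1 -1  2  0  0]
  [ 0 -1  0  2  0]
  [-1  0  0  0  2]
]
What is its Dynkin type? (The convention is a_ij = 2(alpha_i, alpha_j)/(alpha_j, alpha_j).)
The matrix has rank 5 with 2's on the diagonal. Reading the off-diagonal entries as Dynkin edges (a single edge where a_ij = a_ji = -1; a double or triple edge where a_ij * a_ji = 2 or 3), the diagram is a chain of 5 nodes with a double edge at one end; the terminal node there is the unique short simple root (B_5). One simple-root ordering that puts it in standard form is (alpha_4, alpha_2, alpha_3, alpha_1, alpha_5). So the algebra is type B_5, i.e. so(11).

B_5 (so(11))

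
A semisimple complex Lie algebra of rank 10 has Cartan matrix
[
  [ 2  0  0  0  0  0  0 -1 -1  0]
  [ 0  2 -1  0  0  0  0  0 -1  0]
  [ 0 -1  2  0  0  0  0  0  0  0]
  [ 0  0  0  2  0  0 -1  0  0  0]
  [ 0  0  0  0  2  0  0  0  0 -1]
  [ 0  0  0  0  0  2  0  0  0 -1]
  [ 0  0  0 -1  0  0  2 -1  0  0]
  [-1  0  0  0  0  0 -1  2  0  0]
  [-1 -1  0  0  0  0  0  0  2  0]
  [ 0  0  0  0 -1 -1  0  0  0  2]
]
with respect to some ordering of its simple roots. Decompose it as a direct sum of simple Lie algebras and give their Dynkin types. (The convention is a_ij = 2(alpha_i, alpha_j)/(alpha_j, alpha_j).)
The diagram associated to this matrix has two connected components: the simple roots {alpha_5, alpha_6, alpha_10} form a chain of 3 nodes with single edges (A_3), and {alpha_1, alpha_2, alpha_3, alpha_4, alpha_7, alpha_8, alpha_9} form a chain of 7 nodes with single edges (A_7). A semisimple Lie algebra decomposes uniquely as the direct sum of simple ideals, one per connected component of its Dynkin diagram, so g ≅ A_3 ⊕ A_7 (dimension 15 + 63 = 78).

A_3 + A_7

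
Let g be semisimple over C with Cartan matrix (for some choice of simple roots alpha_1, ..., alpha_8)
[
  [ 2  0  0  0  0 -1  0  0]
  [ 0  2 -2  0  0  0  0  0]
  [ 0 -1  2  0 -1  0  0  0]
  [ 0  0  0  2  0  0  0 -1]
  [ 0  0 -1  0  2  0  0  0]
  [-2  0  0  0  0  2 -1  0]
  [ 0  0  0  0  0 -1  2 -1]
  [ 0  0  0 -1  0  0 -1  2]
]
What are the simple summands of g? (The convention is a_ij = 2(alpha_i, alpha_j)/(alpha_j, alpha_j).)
The diagram associated to this matrix has two connected components: the simple roots {alpha_1, alpha_4, alpha_6, alpha_7, alpha_8} form a chain of 5 nodes with a double edge at one end; the terminal node there is the unique short simple root (B_5), and {alpha_2, alpha_3, alpha_5} form a chain of 3 nodes with a double edge at one end; the terminal node there is the unique long simple root (C_3). A semisimple Lie algebra decomposes uniquely as the direct sum of simple ideals, one per connected component of its Dynkin diagram, so g ≅ B_5 ⊕ C_3 (dimension 55 + 21 = 76).

B_5 (so(11)) ⊕ C_3 (sp(6))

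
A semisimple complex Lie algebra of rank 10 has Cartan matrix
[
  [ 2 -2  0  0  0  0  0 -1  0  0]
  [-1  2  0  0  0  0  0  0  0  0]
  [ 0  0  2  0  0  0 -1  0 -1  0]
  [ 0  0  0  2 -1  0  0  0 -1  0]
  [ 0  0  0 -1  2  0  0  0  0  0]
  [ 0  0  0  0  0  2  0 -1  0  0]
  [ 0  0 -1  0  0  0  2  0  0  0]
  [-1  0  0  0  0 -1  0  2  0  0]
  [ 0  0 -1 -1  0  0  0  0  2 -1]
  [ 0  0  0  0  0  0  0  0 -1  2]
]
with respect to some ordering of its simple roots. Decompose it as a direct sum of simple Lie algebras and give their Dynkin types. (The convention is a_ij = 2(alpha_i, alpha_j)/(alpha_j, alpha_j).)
The diagram associated to this matrix has two connected components: the simple roots {alpha_1, alpha_2, alpha_6, alpha_8} form a chain of 4 nodes with a double edge at one end; the terminal node there is the unique short simple root (B_4), and {alpha_3, alpha_4, alpha_5, alpha_7, alpha_9, alpha_10} form a chain of 5 nodes with one extra node attached to the third node from one end (E_6). A semisimple Lie algebra decomposes uniquely as the direct sum of simple ideals, one per connected component of its Dynkin diagram, so g ≅ B_4 ⊕ E_6 (dimension 36 + 78 = 114).

B4 ⊕ E6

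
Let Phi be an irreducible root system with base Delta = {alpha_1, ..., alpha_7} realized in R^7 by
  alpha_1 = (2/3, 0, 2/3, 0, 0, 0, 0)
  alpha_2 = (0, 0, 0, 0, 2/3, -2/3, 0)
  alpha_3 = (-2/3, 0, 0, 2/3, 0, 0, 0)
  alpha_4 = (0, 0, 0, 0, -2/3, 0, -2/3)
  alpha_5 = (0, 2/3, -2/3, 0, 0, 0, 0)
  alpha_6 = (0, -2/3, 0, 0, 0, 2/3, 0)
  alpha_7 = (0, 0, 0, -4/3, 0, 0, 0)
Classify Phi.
type C_7

Compute the Cartan integers a_ij = 2(alpha_i, alpha_j)/(alpha_j, alpha_j); the resulting 7x7 Cartan matrix is
[[2, 0, -1, 0, -1, 0, 0], [0, 2, 0, -1, 0, -1, 0], [-1, 0, 2, 0, 0, 0, -1], [0, -1, 0, 2, 0, 0, 0], [-1, 0, 0, 0, 2, -1, 0], [0, -1, 0, 0, -1, 2, 0], [0, 0, -2, 0, 0, 0, 2]].
The roots have two lengths (squared-length ratio 2:1); the short ones are alpha_{1,2,3,4,5,6}. The associated Dynkin diagram is a chain of 7 nodes with a double edge at one end; the terminal node there is the unique long simple root (C_7), so the type is C_7 (the algebra sp(14)).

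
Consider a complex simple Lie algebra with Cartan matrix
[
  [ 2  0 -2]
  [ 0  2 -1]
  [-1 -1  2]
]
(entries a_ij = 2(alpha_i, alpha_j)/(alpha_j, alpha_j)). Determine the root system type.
type C_3

The matrix has rank 3 with 2's on the diagonal. Reading the off-diagonal entries as Dynkin edges (a single edge where a_ij = a_ji = -1; a double or triple edge where a_ij * a_ji = 2 or 3), the diagram is a chain of 3 nodes with a double edge at one end; the terminal node there is the unique long simple root (C_3). One simple-root ordering that puts it in standard form is (alpha_2, alpha_3, alpha_1). So the algebra is type C_3, i.e. sp(6).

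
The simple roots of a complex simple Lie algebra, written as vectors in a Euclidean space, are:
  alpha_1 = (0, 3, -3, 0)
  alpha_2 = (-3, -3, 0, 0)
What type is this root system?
Compute the Cartan integers a_ij = 2(alpha_i, alpha_j)/(alpha_j, alpha_j); the resulting 2x2 Cartan matrix is
[[2, -1], [-1, 2]].
All simple roots have the same length, so the diagram is simply laced. The associated Dynkin diagram is a chain of 2 nodes with single edges (A_2), so the type is A_2 (the algebra sl(3)).

A2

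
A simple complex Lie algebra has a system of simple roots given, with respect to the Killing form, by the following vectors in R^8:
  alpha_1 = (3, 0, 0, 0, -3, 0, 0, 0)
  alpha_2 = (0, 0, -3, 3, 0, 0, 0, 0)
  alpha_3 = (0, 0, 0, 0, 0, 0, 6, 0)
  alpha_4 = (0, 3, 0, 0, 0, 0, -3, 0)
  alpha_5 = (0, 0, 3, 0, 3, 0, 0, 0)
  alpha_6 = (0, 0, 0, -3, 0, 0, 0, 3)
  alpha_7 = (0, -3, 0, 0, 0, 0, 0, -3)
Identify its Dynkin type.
C_7 (sp(14))

Compute the Cartan integers a_ij = 2(alpha_i, alpha_j)/(alpha_j, alpha_j); the resulting 7x7 Cartan matrix is
[[2, 0, 0, 0, -1, 0, 0], [0, 2, 0, 0, -1, -1, 0], [0, 0, 2, -2, 0, 0, 0], [0, 0, -1, 2, 0, 0, -1], [-1, -1, 0, 0, 2, 0, 0], [0, -1, 0, 0, 0, 2, -1], [0, 0, 0, -1, 0, -1, 2]].
The roots have two lengths (squared-length ratio 2:1); the short ones are alpha_{1,2,4,5,6,7}. The associated Dynkin diagram is a chain of 7 nodes with a double edge at one end; the terminal node there is the unique long simple root (C_7), so the type is C_7 (the algebra sp(14)).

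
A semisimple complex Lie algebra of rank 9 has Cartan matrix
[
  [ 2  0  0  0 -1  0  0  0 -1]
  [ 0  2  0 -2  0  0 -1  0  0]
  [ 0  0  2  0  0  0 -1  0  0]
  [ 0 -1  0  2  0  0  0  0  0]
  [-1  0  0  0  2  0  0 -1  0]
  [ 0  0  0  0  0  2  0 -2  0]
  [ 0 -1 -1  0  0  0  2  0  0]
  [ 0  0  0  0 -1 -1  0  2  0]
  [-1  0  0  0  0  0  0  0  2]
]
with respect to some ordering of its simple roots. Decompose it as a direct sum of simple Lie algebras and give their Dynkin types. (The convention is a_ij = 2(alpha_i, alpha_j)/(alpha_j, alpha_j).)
B_4 ⊕ C_5

The diagram associated to this matrix has two connected components: the simple roots {alpha_2, alpha_3, alpha_4, alpha_7} form a chain of 4 nodes with a double edge at one end; the terminal node there is the unique short simple root (B_4), and {alpha_1, alpha_5, alpha_6, alpha_8, alpha_9} form a chain of 5 nodes with a double edge at one end; the terminal node there is the unique long simple root (C_5). A semisimple Lie algebra decomposes uniquely as the direct sum of simple ideals, one per connected component of its Dynkin diagram, so g ≅ B_4 ⊕ C_5 (dimension 36 + 55 = 91).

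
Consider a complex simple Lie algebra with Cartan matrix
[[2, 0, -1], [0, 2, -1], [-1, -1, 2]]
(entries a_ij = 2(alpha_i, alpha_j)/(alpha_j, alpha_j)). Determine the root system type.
The matrix has rank 3 with 2's on the diagonal. Reading the off-diagonal entries as Dynkin edges (a single edge where a_ij = a_ji = -1; a double or triple edge where a_ij * a_ji = 2 or 3), the diagram is a chain of 3 nodes with single edges (A_3). One simple-root ordering that puts it in standard form is (alpha_1, alpha_3, alpha_2). So the algebra is type A_3, i.e. sl(4).

type A_3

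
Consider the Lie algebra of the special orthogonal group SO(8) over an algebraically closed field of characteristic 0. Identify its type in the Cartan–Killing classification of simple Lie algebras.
This is so(8) with 8 even, which has dimension 8(8-1)/2 = 28 and rank 8/2 = 4. In the classification of classical Lie algebras, the orthogonal algebra so(2n) in an even number of variables has type D_n; here n = 4, so the Dynkin diagram is a chain of 2 nodes with a fork of two nodes at one end (D_4). Hence the type is D_4.

type D_4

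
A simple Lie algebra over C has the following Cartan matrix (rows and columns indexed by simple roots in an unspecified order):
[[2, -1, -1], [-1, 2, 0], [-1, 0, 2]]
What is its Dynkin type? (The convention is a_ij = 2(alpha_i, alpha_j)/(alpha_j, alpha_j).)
The matrix has rank 3 with 2's on the diagonal. Reading the off-diagonal entries as Dynkin edges (a single edge where a_ij = a_ji = -1; a double or triple edge where a_ij * a_ji = 2 or 3), the diagram is a chain of 3 nodes with single edges (A_3). One simple-root ordering that puts it in standard form is (alpha_2, alpha_1, alpha_3). So the algebra is type A_3, i.e. sl(4).

type A_3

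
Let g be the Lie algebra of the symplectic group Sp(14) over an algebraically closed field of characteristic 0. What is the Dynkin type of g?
This is sp(14), which has dimension 14(14+1)/2 = 105 and rank 14/2 = 7. In the classification of classical Lie algebras, the symplectic algebra sp(2n) has type C_n; here n = 7, so the Dynkin diagram is a chain of 7 nodes with a double edge at one end; the terminal node there is the unique long simple root (C_7). Hence the type is C_7.

C_7 (sp(14))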